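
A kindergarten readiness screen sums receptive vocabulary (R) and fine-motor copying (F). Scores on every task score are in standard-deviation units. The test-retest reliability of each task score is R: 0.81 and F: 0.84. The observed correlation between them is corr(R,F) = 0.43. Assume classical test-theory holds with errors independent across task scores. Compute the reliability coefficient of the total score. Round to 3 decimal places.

0.878

Var(R+F) = 2 + 2·[0.43] = 2 + 0.86 = 2.86.
Because errors are independent across components, Cov(Tᵢ,Tⱼ) = Cov(Xᵢ,Xⱼ); the off-diagonal part of the true-score variance is the same as above.
True-score variance = [0.81 + 0.84] + 0.86 = 1.65 + 0.86 = 2.51.
Reliability = 2.51 / 2.86 = 0.878.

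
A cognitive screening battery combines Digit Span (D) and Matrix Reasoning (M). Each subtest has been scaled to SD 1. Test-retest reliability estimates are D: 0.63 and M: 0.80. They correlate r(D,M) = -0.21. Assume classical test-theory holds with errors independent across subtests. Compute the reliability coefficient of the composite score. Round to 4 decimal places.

Var(D+M) = 2 + 2·[(-0.21)] = 2 − 0.42 = 1.58.
Because errors are independent across components, Cov(Tᵢ,Tⱼ) = Cov(Xᵢ,Xⱼ); the off-diagonal part of the true-score variance is the same as above.
True-score variance = [0.63 + 0.80] − 0.42 = 1.43 − 0.42 = 1.01.
Reliability = 1.01 / 1.58 = 0.6392.

0.6392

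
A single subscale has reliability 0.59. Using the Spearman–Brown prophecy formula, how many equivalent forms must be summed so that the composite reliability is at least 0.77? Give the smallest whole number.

3

k ≥ ρ*(1−ρ₁)/(ρ₁(1−ρ*)) = 0.77·0.41 / (0.59·0.23) = 2.326.
Smallest integer k = 3.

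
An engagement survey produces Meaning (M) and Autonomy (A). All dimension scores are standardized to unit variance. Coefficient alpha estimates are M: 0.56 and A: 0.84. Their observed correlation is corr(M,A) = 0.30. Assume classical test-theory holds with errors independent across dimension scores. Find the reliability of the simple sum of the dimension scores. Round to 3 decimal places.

Var(M+A) = 2 + 2·[0.30] = 2 + 0.6 = 2.6.
With uncorrelated errors the cross-covariances are all true-score covariance, so they carry over unchanged; only the diagonal terms shrink to ρᵢσᵢ².
True-score variance = [0.56 + 0.84] + 0.6 = 1.4 + 0.6 = 2.
Reliability = 2 / 2.6 = 0.769.

0.769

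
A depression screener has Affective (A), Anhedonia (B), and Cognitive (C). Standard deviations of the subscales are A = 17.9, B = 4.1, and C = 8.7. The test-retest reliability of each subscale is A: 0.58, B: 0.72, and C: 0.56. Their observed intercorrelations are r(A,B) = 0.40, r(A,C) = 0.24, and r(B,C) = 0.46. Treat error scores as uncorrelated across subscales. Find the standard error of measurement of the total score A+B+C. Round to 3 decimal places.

13.137

Var(total) = 412.91 + 166.279 = 579.189.
True-score variance = 240.327 + 166.279 = 406.606, so reliability = 0.7020.
Error variance = 579.189 − 406.606 = 172.583; SEM = √172.583 = 13.137.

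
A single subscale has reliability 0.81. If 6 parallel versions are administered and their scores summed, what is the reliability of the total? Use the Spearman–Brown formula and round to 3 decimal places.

0.962

ρ_k = kρ / (1 + (k−1)ρ) = 6·0.81 / (1 + 5·0.81) = 4.860 / 5.050 = 0.962.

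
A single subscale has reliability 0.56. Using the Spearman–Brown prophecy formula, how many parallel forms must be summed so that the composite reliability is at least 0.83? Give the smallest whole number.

4

k ≥ ρ*(1−ρ₁)/(ρ₁(1−ρ*)) = 0.83·0.44 / (0.56·0.17) = 3.836.
Smallest integer k = 4.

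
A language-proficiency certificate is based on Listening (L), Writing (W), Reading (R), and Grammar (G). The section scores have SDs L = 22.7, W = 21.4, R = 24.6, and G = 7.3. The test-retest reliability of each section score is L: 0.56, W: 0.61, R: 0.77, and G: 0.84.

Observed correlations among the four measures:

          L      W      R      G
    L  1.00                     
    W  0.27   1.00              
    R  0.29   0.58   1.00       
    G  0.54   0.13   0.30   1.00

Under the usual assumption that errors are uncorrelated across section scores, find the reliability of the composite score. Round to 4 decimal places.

Var(L+W+R+G) = 22.7² + 21.4² + 24.6² + 7.3² + 2·[22.7·21.4·0.27 + 22.7·24.6·0.29 + 22.7·7.3·0.54 + 21.4·24.6·0.58 + 21.4·7.3·0.13 + 24.6·7.3·0.30] = 1631.7 + 1524.21 = 3155.91.
Under uncorrelated errors the observed covariances equal the true-score covariances, so only the own-variance terms attenuate.
True-score variance = [22.7²·0.56 + 21.4²·0.61 + 24.6²·0.77 + 7.3²·0.84] + 1524.21 = 1078.65 + 1524.21 = 2602.86.
Reliability = 2602.86 / 3155.91 = 0.8248.

0.8248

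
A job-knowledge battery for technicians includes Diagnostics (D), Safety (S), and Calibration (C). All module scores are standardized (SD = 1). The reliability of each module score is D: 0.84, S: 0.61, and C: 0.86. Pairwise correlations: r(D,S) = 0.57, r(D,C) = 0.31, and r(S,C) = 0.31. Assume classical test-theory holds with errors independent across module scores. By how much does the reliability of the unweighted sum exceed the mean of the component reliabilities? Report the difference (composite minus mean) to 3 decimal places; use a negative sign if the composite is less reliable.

0.102

Var(sum) = 3 + 2.38 = 5.38; true-score variance = 2.31 + 2.38 = 4.69; composite reliability = 0.8717.
Mean component reliability = 0.7700.
Difference = 0.8717 − 0.7700 = 0.102.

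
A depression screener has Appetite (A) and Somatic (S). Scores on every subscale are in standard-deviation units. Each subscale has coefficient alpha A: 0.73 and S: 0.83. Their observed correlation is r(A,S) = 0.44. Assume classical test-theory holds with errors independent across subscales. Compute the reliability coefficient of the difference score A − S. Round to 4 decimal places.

0.6071

Var(A−S) = 1 + 1 − 2·0.44 = 2 − 0.88 = 1.12.
Under uncorrelated errors the observed covariances equal the true-score covariances, so only the own-variance terms attenuate.
True-score variance = [0.73 + 0.83] − 0.88 = 1.56 − 0.88 = 0.68.
Reliability = 0.68 / 1.12 = 0.6071.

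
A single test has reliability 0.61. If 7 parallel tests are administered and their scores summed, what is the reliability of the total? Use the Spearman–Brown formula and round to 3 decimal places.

ρ_k = kρ / (1 + (k−1)ρ) = 7·0.61 / (1 + 6·0.61) = 4.270 / 4.660 = 0.916.

0.916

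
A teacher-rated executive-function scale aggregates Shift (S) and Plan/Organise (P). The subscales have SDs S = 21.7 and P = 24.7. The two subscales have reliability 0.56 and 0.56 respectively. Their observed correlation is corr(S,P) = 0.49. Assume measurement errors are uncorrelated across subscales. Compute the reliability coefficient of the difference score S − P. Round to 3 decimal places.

Var(S−P) = 21.7² + 24.7² − 2·21.7·24.7·0.49 = 1080.98 − 525.27 = 555.71.
With uncorrelated errors the cross-covariances are all true-score covariance, so they carry over unchanged; only the diagonal terms shrink to ρᵢσᵢ².
True-score variance = [21.7²·0.56 + 24.7²·0.56] − 525.27 = 605.349 − 525.27 = 80.0786.
Reliability = 80.0786 / 555.71 = 0.144.

0.144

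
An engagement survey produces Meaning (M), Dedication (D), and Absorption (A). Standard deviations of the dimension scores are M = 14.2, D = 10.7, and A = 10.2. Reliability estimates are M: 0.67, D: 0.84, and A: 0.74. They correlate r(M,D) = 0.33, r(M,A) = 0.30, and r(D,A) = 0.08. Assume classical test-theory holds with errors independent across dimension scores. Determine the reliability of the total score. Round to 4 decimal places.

Var(M+D+A) = 14.2² + 10.7² + 10.2² + 2·[14.2·10.7·0.33 + 14.2·10.2·0.30 + 10.7·10.2·0.08] = 420.17 + 204.647 = 624.817.
Because errors are independent across components, Cov(Tᵢ,Tⱼ) = Cov(Xᵢ,Xⱼ); the off-diagonal part of the true-score variance is the same as above.
True-score variance = [14.2²·0.67 + 10.7²·0.84 + 10.2²·0.74] + 204.647 = 308.26 + 204.647 = 512.907.
Reliability = 512.907 / 624.817 = 0.8209.

0.8209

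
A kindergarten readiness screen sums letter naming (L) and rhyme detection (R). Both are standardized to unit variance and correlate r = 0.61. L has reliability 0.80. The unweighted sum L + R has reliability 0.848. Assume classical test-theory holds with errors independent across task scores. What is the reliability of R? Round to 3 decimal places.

0.711

Var(L+R) = 2 + 2·0.61 = 3.220.
True-score variance = ρ_L + ρ_R + 2·0.61, so 0.848 = (0.80 + ρ_R + 1.22) / 3.220.
ρ_R = 0.848·3.220 − 0.80 − 1.22 = 0.711.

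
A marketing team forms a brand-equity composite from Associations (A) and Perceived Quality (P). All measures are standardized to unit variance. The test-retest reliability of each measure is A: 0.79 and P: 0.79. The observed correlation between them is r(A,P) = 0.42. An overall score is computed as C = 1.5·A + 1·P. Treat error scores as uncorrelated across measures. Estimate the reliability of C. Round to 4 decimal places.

Var(C) = 1.5² + 1 + 2·[1.5·0.42] = 3.25 + 1.26 = 4.51.
With uncorrelated errors the cross-covariances are all true-score covariance, so they carry over unchanged; only the diagonal terms shrink to ρᵢσᵢ².
True-score variance = [1.5²·0.79 + 0.79] + 1.26 = 2.5675 + 1.26 = 3.8275.
Reliability = 3.8275 / 4.51 = 0.8487.

0.8487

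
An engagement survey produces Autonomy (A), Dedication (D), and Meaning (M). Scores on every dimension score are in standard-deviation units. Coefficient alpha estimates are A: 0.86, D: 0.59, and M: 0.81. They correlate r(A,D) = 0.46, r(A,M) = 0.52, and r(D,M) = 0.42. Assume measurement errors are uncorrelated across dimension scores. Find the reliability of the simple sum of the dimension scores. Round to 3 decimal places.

Var(A+D+M) = 3 + 2·[0.46 + 0.52 + 0.42] = 3 + 2.8 = 5.8.
Because errors are independent across components, Cov(Tᵢ,Tⱼ) = Cov(Xᵢ,Xⱼ); the off-diagonal part of the true-score variance is the same as above.
True-score variance = [0.86 + 0.59 + 0.81] + 2.8 = 2.26 + 2.8 = 5.06.
Reliability = 5.06 / 5.8 = 0.872.

0.872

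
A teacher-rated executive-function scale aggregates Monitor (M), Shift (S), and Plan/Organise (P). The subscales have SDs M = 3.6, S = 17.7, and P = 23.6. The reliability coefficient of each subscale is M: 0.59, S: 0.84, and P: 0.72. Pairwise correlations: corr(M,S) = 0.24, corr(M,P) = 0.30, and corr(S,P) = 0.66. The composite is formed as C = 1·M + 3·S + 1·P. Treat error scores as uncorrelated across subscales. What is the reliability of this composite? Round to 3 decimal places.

Var(C) = 3.6² + 3²·17.7² + 23.6² + 2·[3·3.6·17.7·0.24 + 3.6·23.6·0.30 + 3·17.7·23.6·0.66] = 3389.53 + 1796.9 = 5186.43.
With uncorrelated errors the cross-covariances are all true-score covariance, so they carry over unchanged; only the diagonal terms shrink to ρᵢσᵢ².
True-score variance = [3.6²·0.59 + 3²·17.7²·0.84 + 23.6²·0.72] + 1796.9 = 2777.13 + 1796.9 = 4574.03.
Reliability = 4574.03 / 5186.43 = 0.882.

0.882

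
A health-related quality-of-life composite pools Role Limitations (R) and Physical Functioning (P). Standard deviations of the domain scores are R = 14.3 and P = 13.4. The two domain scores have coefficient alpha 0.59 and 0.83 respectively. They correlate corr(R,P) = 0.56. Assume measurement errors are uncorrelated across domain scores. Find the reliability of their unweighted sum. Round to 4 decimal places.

0.8090

Var(R+P) = 14.3² + 13.4² + 2·[14.3·13.4·0.56] = 384.05 + 214.614 = 598.664.
With uncorrelated errors the cross-covariances are all true-score covariance, so they carry over unchanged; only the diagonal terms shrink to ρᵢσᵢ².
True-score variance = [14.3²·0.59 + 13.4²·0.83] + 214.614 = 269.684 + 214.614 = 484.298.
Reliability = 484.298 / 598.664 = 0.8090.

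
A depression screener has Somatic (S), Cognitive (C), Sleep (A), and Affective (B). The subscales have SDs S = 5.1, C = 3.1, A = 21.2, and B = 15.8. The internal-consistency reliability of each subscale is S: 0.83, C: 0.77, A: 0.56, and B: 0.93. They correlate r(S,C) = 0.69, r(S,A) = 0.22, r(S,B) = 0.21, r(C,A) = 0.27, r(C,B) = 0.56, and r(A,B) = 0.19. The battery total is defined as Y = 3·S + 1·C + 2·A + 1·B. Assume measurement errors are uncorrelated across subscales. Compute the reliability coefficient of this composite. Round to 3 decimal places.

Var(Y) = 3²·5.1² + 3.1² + 2²·21.2² + 15.8² + 2·[3·5.1·3.1·0.69 + 6·5.1·21.2·0.22 + 3·5.1·15.8·0.21 + 2·3.1·21.2·0.27 + 3.1·15.8·0.56 + 2·21.2·15.8·0.19] = 2291.1 + 832.826 = 3123.93.
Because errors are independent across components, Cov(Tᵢ,Tⱼ) = Cov(Xᵢ,Xⱼ); the off-diagonal part of the true-score variance is the same as above.
True-score variance = [3²·5.1²·0.83 + 3.1²·0.77 + 2²·21.2²·0.56 + 15.8²·0.93] + 832.826 = 1440.61 + 832.826 = 2273.43.
Reliability = 2273.43 / 3123.93 = 0.728.

0.728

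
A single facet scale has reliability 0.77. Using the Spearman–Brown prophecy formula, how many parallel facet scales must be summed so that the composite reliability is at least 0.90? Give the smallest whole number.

3

k ≥ ρ*(1−ρ₁)/(ρ₁(1−ρ*)) = 0.90·0.23 / (0.77·0.10) = 2.688.
Smallest integer k = 3.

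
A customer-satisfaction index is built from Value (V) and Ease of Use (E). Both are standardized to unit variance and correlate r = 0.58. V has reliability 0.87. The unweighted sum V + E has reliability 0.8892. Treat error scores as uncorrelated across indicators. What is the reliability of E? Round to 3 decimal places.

Var(V+E) = 2 + 2·0.58 = 3.160.
True-score variance = ρ_V + ρ_E + 2·0.58, so 0.8892 = (0.87 + ρ_E + 1.16) / 3.160.
ρ_E = 0.8892·3.160 − 0.87 − 1.16 = 0.780.

0.780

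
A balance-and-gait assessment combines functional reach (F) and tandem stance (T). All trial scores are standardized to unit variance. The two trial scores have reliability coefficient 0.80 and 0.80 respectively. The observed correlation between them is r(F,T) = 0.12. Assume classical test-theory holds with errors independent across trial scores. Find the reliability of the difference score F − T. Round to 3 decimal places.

Var(F−T) = 1 + 1 − 2·0.12 = 2 − 0.24 = 1.76.
With uncorrelated errors the cross-covariances are all true-score covariance, so they carry over unchanged; only the diagonal terms shrink to ρᵢσᵢ².
True-score variance = [0.80 + 0.80] − 0.24 = 1.6 − 0.24 = 1.36.
Reliability = 1.36 / 1.76 = 0.773.

0.773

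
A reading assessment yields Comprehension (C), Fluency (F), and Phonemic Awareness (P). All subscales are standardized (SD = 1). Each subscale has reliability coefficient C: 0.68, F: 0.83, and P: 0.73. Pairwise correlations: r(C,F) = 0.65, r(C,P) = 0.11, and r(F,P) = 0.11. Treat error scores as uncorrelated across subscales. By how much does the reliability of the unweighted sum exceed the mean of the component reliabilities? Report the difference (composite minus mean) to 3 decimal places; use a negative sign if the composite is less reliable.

Var(sum) = 3 + 1.74 = 4.74; true-score variance = 2.24 + 1.74 = 3.98; composite reliability = 0.8397.
Mean component reliability = 0.7467.
Difference = 0.8397 − 0.7467 = 0.093.

0.093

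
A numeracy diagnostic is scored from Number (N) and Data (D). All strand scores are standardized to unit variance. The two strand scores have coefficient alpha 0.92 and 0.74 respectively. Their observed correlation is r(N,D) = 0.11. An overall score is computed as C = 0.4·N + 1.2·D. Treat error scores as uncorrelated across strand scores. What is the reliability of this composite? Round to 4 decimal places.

0.7730

Var(C) = 0.4² + 1.2² + 2·[0.48·0.11] = 1.6 + 0.1056 = 1.7056.
Under uncorrelated errors the observed covariances equal the true-score covariances, so only the own-variance terms attenuate.
True-score variance = [0.4²·0.92 + 1.2²·0.74] + 0.1056 = 1.2128 + 0.1056 = 1.3184.
Reliability = 1.3184 / 1.7056 = 0.7730.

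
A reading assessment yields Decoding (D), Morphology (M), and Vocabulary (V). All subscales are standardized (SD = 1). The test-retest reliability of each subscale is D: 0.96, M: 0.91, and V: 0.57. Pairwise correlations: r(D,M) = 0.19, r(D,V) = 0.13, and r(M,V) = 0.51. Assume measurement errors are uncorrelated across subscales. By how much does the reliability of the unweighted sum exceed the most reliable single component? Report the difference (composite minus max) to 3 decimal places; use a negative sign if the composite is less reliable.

Var(sum) = 3 + 1.66 = 4.66; true-score variance = 2.44 + 1.66 = 4.1; composite reliability = 0.8798.
Max component reliability = 0.9600.
Difference = 0.8798 − 0.9600 = -0.080.

-0.080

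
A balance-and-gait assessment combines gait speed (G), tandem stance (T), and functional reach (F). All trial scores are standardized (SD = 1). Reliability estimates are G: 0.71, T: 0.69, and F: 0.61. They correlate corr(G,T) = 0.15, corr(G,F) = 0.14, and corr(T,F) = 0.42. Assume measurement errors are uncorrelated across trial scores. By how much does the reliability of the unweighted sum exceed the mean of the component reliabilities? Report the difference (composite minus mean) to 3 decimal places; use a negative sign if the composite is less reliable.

Var(sum) = 3 + 1.42 = 4.42; true-score variance = 2.01 + 1.42 = 3.43; composite reliability = 0.7760.
Mean component reliability = 0.6700.
Difference = 0.7760 − 0.6700 = 0.106.

0.106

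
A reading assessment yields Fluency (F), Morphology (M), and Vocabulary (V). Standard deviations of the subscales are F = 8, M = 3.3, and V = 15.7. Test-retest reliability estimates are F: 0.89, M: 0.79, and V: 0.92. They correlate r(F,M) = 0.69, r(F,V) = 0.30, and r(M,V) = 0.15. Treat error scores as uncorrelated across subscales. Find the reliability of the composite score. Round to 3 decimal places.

0.935

Var(F+M+V) = 8² + 3.3² + 15.7² + 2·[8·3.3·0.69 + 8·15.7·0.30 + 3.3·15.7·0.15] = 321.38 + 127.335 = 448.715.
With uncorrelated errors the cross-covariances are all true-score covariance, so they carry over unchanged; only the diagonal terms shrink to ρᵢσᵢ².
True-score variance = [8²·0.89 + 3.3²·0.79 + 15.7²·0.92] + 127.335 = 292.334 + 127.335 = 419.669.
Reliability = 419.669 / 448.715 = 0.935.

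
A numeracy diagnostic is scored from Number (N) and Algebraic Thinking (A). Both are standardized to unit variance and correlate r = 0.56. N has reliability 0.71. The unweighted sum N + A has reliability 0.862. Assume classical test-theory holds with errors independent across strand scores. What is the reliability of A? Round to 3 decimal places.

Var(N+A) = 2 + 2·0.56 = 3.120.
True-score variance = ρ_N + ρ_A + 2·0.56, so 0.862 = (0.71 + ρ_A + 1.12) / 3.120.
ρ_A = 0.862·3.120 − 0.71 − 1.12 = 0.859.

0.859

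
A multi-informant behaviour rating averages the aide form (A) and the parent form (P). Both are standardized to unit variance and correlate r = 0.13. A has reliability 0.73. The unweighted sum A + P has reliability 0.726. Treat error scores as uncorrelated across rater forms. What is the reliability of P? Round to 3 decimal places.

Var(A+P) = 2 + 2·0.13 = 2.260.
True-score variance = ρ_A + ρ_P + 2·0.13, so 0.726 = (0.73 + ρ_P + 0.26) / 2.260.
ρ_P = 0.726·2.260 − 0.73 − 0.26 = 0.651.

0.651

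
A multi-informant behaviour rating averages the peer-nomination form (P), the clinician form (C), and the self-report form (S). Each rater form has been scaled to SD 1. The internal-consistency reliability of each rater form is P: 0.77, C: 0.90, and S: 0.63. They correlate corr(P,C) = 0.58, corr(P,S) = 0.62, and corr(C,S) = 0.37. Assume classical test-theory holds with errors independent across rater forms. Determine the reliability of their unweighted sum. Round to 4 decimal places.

Var(P+C+S) = 3 + 2·[0.58 + 0.62 + 0.37] = 3 + 3.14 = 6.14.
With uncorrelated errors the cross-covariances are all true-score covariance, so they carry over unchanged; only the diagonal terms shrink to ρᵢσᵢ².
True-score variance = [0.77 + 0.90 + 0.63] + 3.14 = 2.3 + 3.14 = 5.44.
Reliability = 5.44 / 6.14 = 0.8860.

0.8860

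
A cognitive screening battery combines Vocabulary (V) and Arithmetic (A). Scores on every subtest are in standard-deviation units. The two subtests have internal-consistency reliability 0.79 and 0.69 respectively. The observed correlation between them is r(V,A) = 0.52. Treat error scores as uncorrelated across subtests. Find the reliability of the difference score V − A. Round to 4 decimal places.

Var(V−A) = 1 + 1 − 2·0.52 = 2 − 1.04 = 0.96.
Because errors are independent across components, Cov(Tᵢ,Tⱼ) = Cov(Xᵢ,Xⱼ); the off-diagonal part of the true-score variance is the same as above.
True-score variance = [0.79 + 0.69] − 1.04 = 1.48 − 1.04 = 0.44.
Reliability = 0.44 / 0.96 = 0.4583.

0.4583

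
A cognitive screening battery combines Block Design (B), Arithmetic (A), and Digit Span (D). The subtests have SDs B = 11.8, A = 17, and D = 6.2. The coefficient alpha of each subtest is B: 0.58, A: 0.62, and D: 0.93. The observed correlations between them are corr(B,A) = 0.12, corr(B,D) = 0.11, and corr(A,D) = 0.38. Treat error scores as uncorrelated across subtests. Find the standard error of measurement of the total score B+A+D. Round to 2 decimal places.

Var(total) = 466.68 + 144.343 = 611.023.
True-score variance = 295.688 + 144.343 = 440.032, so reliability = 0.7202.
Error variance = 611.023 − 440.032 = 170.992; SEM = √170.992 = 13.08.

13.08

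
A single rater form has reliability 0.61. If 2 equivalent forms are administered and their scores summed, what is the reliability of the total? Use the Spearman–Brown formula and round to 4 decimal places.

0.7578

ρ_k = kρ / (1 + (k−1)ρ) = 2·0.61 / (1 + 1·0.61) = 1.220 / 1.610 = 0.7578.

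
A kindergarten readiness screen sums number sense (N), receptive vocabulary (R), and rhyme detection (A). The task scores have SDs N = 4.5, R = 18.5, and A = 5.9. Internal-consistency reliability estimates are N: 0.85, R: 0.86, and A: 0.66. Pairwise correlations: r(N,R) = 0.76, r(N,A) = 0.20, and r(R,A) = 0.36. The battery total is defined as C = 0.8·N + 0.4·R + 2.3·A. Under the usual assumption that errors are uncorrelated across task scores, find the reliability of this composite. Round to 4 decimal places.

0.8120

Var(C) = 0.8²·4.5² + 0.4²·18.5² + 2.3²·5.9² + 2·[0.32·4.5·18.5·0.76 + 1.84·4.5·5.9·0.20 + 0.92·18.5·5.9·0.36] = 251.865 + 132.335 = 384.199.
With uncorrelated errors the cross-covariances are all true-score covariance, so they carry over unchanged; only the diagonal terms shrink to ρᵢσᵢ².
True-score variance = [0.8²·4.5²·0.85 + 0.4²·18.5²·0.86 + 2.3²·5.9²·0.66] + 132.335 = 179.645 + 132.335 = 311.98.
Reliability = 311.98 / 384.199 = 0.8120.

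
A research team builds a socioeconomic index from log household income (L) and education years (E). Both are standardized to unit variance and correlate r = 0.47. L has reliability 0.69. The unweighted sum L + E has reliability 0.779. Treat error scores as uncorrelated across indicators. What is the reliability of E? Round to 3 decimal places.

0.660

Var(L+E) = 2 + 2·0.47 = 2.940.
True-score variance = ρ_L + ρ_E + 2·0.47, so 0.779 = (0.69 + ρ_E + 0.94) / 2.940.
ρ_E = 0.779·2.940 − 0.69 − 0.94 = 0.660.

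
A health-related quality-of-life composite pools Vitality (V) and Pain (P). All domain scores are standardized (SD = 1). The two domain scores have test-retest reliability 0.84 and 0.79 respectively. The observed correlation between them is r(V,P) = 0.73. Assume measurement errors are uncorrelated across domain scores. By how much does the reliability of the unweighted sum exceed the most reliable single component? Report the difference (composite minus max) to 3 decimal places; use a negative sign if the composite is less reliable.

Var(sum) = 2 + 1.46 = 3.46; true-score variance = 1.63 + 1.46 = 3.09; composite reliability = 0.8931.
Max component reliability = 0.8400.
Difference = 0.8931 − 0.8400 = 0.053.

0.053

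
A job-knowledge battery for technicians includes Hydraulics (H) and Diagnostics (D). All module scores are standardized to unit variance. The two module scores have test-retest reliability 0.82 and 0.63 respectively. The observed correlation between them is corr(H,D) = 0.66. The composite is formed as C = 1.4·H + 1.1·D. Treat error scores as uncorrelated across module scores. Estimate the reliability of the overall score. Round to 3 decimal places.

0.846

Var(C) = 1.4² + 1.1² + 2·[1.54·0.66] = 3.17 + 2.0328 = 5.2028.
With uncorrelated errors the cross-covariances are all true-score covariance, so they carry over unchanged; only the diagonal terms shrink to ρᵢσᵢ².
True-score variance = [1.4²·0.82 + 1.1²·0.63] + 2.0328 = 2.3695 + 2.0328 = 4.4023.
Reliability = 4.4023 / 5.2028 = 0.846.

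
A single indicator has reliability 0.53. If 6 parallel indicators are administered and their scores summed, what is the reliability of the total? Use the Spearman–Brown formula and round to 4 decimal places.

0.8712

ρ_k = kρ / (1 + (k−1)ρ) = 6·0.53 / (1 + 5·0.53) = 3.180 / 3.650 = 0.8712.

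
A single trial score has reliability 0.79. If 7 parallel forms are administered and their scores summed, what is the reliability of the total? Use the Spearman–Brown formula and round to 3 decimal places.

0.963

ρ_k = kρ / (1 + (k−1)ρ) = 7·0.79 / (1 + 6·0.79) = 5.530 / 5.740 = 0.963.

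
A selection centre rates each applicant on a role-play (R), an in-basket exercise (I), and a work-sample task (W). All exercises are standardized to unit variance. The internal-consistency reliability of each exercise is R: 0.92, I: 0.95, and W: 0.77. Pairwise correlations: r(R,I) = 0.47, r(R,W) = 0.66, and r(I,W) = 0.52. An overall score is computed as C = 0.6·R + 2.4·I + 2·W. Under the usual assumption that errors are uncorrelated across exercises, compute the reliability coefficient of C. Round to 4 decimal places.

0.9315

Var(C) = 0.6² + 2.4² + 2² + 2·[1.44·0.47 + 1.2·0.66 + 4.8·0.52] = 10.12 + 7.9296 = 18.0496.
With uncorrelated errors the cross-covariances are all true-score covariance, so they carry over unchanged; only the diagonal terms shrink to ρᵢσᵢ².
True-score variance = [0.6²·0.92 + 2.4²·0.95 + 2²·0.77] + 7.9296 = 8.8832 + 7.9296 = 16.8128.
Reliability = 16.8128 / 18.0496 = 0.9315.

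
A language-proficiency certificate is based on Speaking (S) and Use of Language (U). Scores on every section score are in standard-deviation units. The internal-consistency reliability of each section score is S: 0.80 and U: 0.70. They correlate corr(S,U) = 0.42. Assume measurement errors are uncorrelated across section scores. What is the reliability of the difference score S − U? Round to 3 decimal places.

Var(S−U) = 1 + 1 − 2·0.42 = 2 − 0.84 = 1.16.
Because errors are independent across components, Cov(Tᵢ,Tⱼ) = Cov(Xᵢ,Xⱼ); the off-diagonal part of the true-score variance is the same as above.
True-score variance = [0.80 + 0.70] − 0.84 = 1.5 − 0.84 = 0.66.
Reliability = 0.66 / 1.16 = 0.569.

0.569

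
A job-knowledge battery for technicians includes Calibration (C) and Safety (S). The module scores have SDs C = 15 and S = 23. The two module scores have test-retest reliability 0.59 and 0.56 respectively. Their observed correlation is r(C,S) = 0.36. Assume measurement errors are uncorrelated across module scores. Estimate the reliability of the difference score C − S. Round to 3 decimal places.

0.357

Var(C−S) = 15² + 23² − 2·15·23·0.36 = 754 − 248.4 = 505.6.
Under uncorrelated errors the observed covariances equal the true-score covariances, so only the own-variance terms attenuate.
True-score variance = [15²·0.59 + 23²·0.56] − 248.4 = 428.99 − 248.4 = 180.59.
Reliability = 180.59 / 505.6 = 0.357.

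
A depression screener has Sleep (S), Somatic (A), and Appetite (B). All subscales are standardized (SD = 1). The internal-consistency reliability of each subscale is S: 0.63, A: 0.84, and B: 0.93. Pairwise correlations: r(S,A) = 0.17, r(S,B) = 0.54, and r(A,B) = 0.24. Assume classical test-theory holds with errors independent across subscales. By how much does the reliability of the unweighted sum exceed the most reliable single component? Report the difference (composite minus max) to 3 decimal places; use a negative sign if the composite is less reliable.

-0.052

Var(sum) = 3 + 1.9 = 4.9; true-score variance = 2.4 + 1.9 = 4.3; composite reliability = 0.8776.
Max component reliability = 0.9300.
Difference = 0.8776 − 0.9300 = -0.052.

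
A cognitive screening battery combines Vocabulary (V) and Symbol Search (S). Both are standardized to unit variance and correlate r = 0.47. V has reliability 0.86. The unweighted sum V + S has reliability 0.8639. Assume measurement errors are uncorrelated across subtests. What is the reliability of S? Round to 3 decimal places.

0.740

Var(V+S) = 2 + 2·0.47 = 2.940.
True-score variance = ρ_V + ρ_S + 2·0.47, so 0.8639 = (0.86 + ρ_S + 0.94) / 2.940.
ρ_S = 0.8639·2.940 − 0.86 − 0.94 = 0.740.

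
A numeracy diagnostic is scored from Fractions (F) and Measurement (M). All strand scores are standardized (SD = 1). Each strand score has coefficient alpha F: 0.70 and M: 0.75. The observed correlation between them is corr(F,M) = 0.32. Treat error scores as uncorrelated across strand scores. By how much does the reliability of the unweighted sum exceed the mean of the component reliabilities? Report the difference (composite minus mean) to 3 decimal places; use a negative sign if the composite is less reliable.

0.067

Var(sum) = 2 + 0.64 = 2.64; true-score variance = 1.45 + 0.64 = 2.09; composite reliability = 0.7917.
Mean component reliability = 0.7250.
Difference = 0.7917 − 0.7250 = 0.067.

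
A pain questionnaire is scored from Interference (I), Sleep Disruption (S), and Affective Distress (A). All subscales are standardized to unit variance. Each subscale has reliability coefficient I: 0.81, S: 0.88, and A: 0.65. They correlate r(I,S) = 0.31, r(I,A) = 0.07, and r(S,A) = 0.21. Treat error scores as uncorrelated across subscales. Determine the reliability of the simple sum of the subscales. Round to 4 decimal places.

0.8421

Var(I+S+A) = 3 + 2·[0.31 + 0.07 + 0.21] = 3 + 1.18 = 4.18.
With uncorrelated errors the cross-covariances are all true-score covariance, so they carry over unchanged; only the diagonal terms shrink to ρᵢσᵢ².
True-score variance = [0.81 + 0.88 + 0.65] + 1.18 = 2.34 + 1.18 = 3.52.
Reliability = 3.52 / 4.18 = 0.8421.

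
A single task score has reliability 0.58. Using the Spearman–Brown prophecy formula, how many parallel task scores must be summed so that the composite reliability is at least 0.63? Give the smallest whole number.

k ≥ ρ*(1−ρ₁)/(ρ₁(1−ρ*)) = 0.63·0.42 / (0.58·0.37) = 1.233.
Smallest integer k = 2.

2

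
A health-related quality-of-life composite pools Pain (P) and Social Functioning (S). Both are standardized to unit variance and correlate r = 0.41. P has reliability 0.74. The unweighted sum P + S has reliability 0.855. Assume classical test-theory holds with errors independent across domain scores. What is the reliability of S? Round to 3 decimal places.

Var(P+S) = 2 + 2·0.41 = 2.820.
True-score variance = ρ_P + ρ_S + 2·0.41, so 0.855 = (0.74 + ρ_S + 0.82) / 2.820.
ρ_S = 0.855·2.820 − 0.74 − 0.82 = 0.851.

0.851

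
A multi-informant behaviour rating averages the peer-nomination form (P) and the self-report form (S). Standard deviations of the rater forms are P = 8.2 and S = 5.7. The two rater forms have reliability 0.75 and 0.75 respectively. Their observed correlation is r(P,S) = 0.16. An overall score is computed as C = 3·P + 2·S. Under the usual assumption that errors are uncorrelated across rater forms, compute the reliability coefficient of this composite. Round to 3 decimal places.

0.777

Var(C) = 3²·8.2² + 2²·5.7² + 2·[6·8.2·5.7·0.16] = 735.12 + 89.7408 = 824.861.
With uncorrelated errors the cross-covariances are all true-score covariance, so they carry over unchanged; only the diagonal terms shrink to ρᵢσᵢ².
True-score variance = [3²·8.2²·0.75 + 2²·5.7²·0.75] + 89.7408 = 551.34 + 89.7408 = 641.081.
Reliability = 641.081 / 824.861 = 0.777.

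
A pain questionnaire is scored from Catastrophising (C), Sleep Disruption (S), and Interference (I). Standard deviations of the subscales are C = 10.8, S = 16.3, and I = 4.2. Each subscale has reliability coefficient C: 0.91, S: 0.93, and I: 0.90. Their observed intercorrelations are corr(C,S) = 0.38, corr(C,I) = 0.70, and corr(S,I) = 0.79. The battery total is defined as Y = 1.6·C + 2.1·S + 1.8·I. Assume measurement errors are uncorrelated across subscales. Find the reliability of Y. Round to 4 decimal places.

Var(Y) = 1.6²·10.8² + 2.1²·16.3² + 1.8²·4.2² + 2·[3.36·10.8·16.3·0.38 + 2.88·10.8·4.2·0.70 + 3.78·16.3·4.2·0.79] = 1527.44 + 1041.3 = 2568.74.
Under uncorrelated errors the observed covariances equal the true-score covariances, so only the own-variance terms attenuate.
True-score variance = [1.6²·10.8²·0.91 + 2.1²·16.3²·0.93 + 1.8²·4.2²·0.90] + 1041.3 = 1412.84 + 1041.3 = 2454.13.
Reliability = 2454.13 / 2568.74 = 0.9554.

0.9554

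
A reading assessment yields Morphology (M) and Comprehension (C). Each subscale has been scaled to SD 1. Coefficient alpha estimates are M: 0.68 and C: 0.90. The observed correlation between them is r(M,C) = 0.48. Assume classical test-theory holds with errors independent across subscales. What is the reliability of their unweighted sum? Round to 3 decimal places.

0.858

Var(M+C) = 2 + 2·[0.48] = 2 + 0.96 = 2.96.
With uncorrelated errors the cross-covariances are all true-score covariance, so they carry over unchanged; only the diagonal terms shrink to ρᵢσᵢ².
True-score variance = [0.68 + 0.90] + 0.96 = 1.58 + 0.96 = 2.54.
Reliability = 2.54 / 2.96 = 0.858.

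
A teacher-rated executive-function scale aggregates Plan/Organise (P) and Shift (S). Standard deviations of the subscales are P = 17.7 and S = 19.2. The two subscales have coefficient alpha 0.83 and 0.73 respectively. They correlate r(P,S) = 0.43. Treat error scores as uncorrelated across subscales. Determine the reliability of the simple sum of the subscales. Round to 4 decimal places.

Var(P+S) = 17.7² + 19.2² + 2·[17.7·19.2·0.43] = 681.93 + 292.262 = 974.192.
With uncorrelated errors the cross-covariances are all true-score covariance, so they carry over unchanged; only the diagonal terms shrink to ρᵢσᵢ².
True-score variance = [17.7²·0.83 + 19.2²·0.73] + 292.262 = 529.138 + 292.262 = 821.4.
Reliability = 821.4 / 974.192 = 0.8432.

0.8432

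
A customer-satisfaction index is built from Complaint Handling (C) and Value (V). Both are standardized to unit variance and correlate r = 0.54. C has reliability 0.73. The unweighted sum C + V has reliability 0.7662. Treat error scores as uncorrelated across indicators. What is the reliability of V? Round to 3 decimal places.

0.550

Var(C+V) = 2 + 2·0.54 = 3.080.
True-score variance = ρ_C + ρ_V + 2·0.54, so 0.7662 = (0.73 + ρ_V + 1.08) / 3.080.
ρ_V = 0.7662·3.080 − 0.73 − 1.08 = 0.550.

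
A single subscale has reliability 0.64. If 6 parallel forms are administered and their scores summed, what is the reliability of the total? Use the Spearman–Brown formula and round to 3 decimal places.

0.914

ρ_k = kρ / (1 + (k−1)ρ) = 6·0.64 / (1 + 5·0.64) = 3.840 / 4.200 = 0.914.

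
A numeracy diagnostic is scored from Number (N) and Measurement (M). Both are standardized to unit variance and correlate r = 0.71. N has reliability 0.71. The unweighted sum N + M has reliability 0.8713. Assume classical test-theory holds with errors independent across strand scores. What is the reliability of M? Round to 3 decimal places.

0.850

Var(N+M) = 2 + 2·0.71 = 3.420.
True-score variance = ρ_N + ρ_M + 2·0.71, so 0.8713 = (0.71 + ρ_M + 1.42) / 3.420.
ρ_M = 0.8713·3.420 − 0.71 − 1.42 = 0.850.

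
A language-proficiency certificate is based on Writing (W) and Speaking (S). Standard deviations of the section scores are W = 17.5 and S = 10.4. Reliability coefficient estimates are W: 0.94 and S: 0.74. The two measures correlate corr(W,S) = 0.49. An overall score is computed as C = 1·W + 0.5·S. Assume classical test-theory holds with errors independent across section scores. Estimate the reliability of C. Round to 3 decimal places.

Var(C) = 17.5² + 0.5²·10.4² + 2·[0.5·17.5·10.4·0.49] = 333.29 + 89.18 = 422.47.
Because errors are independent across components, Cov(Tᵢ,Tⱼ) = Cov(Xᵢ,Xⱼ); the off-diagonal part of the true-score variance is the same as above.
True-score variance = [17.5²·0.94 + 0.5²·10.4²·0.74] + 89.18 = 307.885 + 89.18 = 397.065.
Reliability = 397.065 / 422.47 = 0.940.

0.940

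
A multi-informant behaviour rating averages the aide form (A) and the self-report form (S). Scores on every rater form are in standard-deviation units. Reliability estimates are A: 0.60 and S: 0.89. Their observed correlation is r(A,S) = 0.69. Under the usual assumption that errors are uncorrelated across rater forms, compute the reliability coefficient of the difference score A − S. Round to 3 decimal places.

Var(A−S) = 1 + 1 − 2·0.69 = 2 − 1.38 = 0.62.
With uncorrelated errors the cross-covariances are all true-score covariance, so they carry over unchanged; only the diagonal terms shrink to ρᵢσᵢ².
True-score variance = [0.60 + 0.89] − 1.38 = 1.49 − 1.38 = 0.11.
Reliability = 0.11 / 0.62 = 0.177.

0.177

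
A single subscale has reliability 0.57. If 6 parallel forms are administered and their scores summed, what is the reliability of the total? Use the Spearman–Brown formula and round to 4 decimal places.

0.8883

ρ_k = kρ / (1 + (k−1)ρ) = 6·0.57 / (1 + 5·0.57) = 3.420 / 3.850 = 0.8883.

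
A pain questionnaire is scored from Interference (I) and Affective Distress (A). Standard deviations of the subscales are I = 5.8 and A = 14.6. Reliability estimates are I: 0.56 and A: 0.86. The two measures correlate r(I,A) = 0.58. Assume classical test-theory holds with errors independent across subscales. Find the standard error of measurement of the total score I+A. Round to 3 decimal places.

Var(total) = 246.8 + 98.2288 = 345.029.
True-score variance = 202.156 + 98.2288 = 300.385, so reliability = 0.8706.
Error variance = 345.029 − 300.385 = 44.644; SEM = √44.644 = 6.682.

6.682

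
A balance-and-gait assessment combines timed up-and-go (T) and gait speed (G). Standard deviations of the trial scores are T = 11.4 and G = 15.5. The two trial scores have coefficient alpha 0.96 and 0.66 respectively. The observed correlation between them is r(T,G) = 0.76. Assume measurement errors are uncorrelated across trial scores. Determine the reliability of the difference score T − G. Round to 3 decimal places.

Var(T−G) = 11.4² + 15.5² − 2·11.4·15.5·0.76 = 370.21 − 268.584 = 101.626.
Under uncorrelated errors the observed covariances equal the true-score covariances, so only the own-variance terms attenuate.
True-score variance = [11.4²·0.96 + 15.5²·0.66] − 268.584 = 283.327 − 268.584 = 14.7426.
Reliability = 14.7426 / 101.626 = 0.145.

0.145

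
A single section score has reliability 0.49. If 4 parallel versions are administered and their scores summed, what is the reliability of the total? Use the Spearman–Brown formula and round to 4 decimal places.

ρ_k = kρ / (1 + (k−1)ρ) = 4·0.49 / (1 + 3·0.49) = 1.960 / 2.470 = 0.7935.

0.7935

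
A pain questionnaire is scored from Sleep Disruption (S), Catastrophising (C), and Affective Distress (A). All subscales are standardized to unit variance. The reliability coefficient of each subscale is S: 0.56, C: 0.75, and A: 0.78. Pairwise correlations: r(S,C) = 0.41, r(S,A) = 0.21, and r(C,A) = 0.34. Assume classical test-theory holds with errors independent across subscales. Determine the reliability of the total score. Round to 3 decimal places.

0.815

Var(S+C+A) = 3 + 2·[0.41 + 0.21 + 0.34] = 3 + 1.92 = 4.92.
Because errors are independent across components, Cov(Tᵢ,Tⱼ) = Cov(Xᵢ,Xⱼ); the off-diagonal part of the true-score variance is the same as above.
True-score variance = [0.56 + 0.75 + 0.78] + 1.92 = 2.09 + 1.92 = 4.01.
Reliability = 4.01 / 4.92 = 0.815.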